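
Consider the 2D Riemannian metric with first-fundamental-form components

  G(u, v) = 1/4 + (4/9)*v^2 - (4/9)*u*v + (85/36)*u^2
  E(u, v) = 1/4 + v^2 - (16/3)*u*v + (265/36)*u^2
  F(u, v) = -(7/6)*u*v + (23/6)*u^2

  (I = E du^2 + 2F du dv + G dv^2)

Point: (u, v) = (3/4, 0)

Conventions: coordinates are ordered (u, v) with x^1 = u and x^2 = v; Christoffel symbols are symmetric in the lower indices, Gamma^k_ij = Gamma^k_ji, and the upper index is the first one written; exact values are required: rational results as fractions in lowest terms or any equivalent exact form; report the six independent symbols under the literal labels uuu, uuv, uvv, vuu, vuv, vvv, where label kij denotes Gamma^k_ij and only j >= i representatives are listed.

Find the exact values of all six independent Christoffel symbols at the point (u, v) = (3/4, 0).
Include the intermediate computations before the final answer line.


E = 281/64, F = 69/32, G = 101/64 at the point
E_u = 265/24, E_v = -4, F_u = 23/4, F_v = -7/8, G_u = 85/24, G_v = -1/3
EG - F^2 = 9337/4096;  g^inv = (4096/9337) * [[101/64, -69/32], [-69/32, 281/64]]
first-kind symbols [ij,l] = (1/2)(d_i g_jl + d_j g_il - d_l g_ij): [uu,u] = E_u/2 = 265/48, [uu,v] = F_u - E_v/2 = 31/4, [uv,u] = E_v/2 = -2, [uv,v] = G_u/2 = 85/48, [vv,u] = F_v - G_u/2 = -127/48, [vv,v] = G_v/2 = -1/6
Gamma^u_ij = (G*[ij,u] - F*[ij,v])/(EG - F^2), Gamma^v_ij = (E*[ij,v] - F*[ij,u])/(EG - F^2)

Answer: Gamma_uuu = -98284/28011, Gamma_uuv = -28568/9337, Gamma_uvv = -46892/28011, Gamma_vuu = 90616/9337, Gamma_vuv = 148532/28011, Gamma_vvv = 61112/28011


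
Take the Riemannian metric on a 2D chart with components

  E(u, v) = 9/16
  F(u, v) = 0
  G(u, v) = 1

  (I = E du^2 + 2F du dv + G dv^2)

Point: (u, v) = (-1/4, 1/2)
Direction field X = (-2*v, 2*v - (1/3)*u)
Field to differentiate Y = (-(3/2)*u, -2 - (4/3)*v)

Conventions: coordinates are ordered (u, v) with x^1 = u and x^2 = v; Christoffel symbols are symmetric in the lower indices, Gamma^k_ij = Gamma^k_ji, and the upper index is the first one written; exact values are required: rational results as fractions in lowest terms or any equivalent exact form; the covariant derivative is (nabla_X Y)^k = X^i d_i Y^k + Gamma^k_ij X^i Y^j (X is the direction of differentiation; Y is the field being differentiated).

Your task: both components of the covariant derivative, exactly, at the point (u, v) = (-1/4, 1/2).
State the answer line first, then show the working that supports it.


Answer: (nabla_X Y)^u = 3/2, (nabla_X Y)^v = -13/9

E = 9/16, F = 0, G = 1 at the point
E_u = 0, E_v = 0, F_u = 0, F_v = 0, G_u = 0, G_v = 0
EG - F^2 = 9/16;  g^inv = (16/9) * [[1, 0], [0, 9/16]]
first-kind symbols [ij,l] = (1/2)(d_i g_jl + d_j g_il - d_l g_ij): [uu,u] = E_u/2 = 0, [uu,v] = F_u - E_v/2 = 0, [uv,u] = E_v/2 = 0, [uv,v] = G_u/2 = 0, [vv,u] = F_v - G_u/2 = 0, [vv,v] = G_v/2 = 0
Gamma^u_ij = (G*[ij,u] - F*[ij,v])/(EG - F^2), Gamma^v_ij = (E*[ij,v] - F*[ij,u])/(EG - F^2)
Gamma_uuu = 0, Gamma_uuv = 0, Gamma_uvv = 0, Gamma_vuu = 0, Gamma_vuv = 0, Gamma_vvv = 0
X = (-1, 13/12), Y = (3/8, -8/3) at the point


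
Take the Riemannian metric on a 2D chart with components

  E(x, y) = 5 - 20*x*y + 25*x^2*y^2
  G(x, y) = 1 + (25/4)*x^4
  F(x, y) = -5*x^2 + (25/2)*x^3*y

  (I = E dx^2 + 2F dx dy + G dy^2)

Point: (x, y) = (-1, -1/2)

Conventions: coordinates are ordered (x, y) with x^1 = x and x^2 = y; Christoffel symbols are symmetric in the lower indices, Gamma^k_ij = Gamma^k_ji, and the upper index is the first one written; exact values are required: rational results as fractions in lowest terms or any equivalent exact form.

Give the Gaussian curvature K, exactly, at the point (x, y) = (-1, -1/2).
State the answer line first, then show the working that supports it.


Answer: K = -4/9

E = 5/4, F = 5/4, G = 29/4, EG - F^2 = 15/2 at the point
E_x = -5/2, E_y = -5, F_x = -35/4, F_y = -25/2, G_x = -25, G_y = 0
E_yy = 50, F_xy = 75/2, G_xx = 75
K follows from Brioschi's formula, (det M1 - det M2)/(EG - F^2)^2.
M1 = [[-E_yy/2 + F_xy - G_xx/2, E_x/2, F_x - E_y/2], [F_y - G_x/2, E, F], [G_y/2, F, G]] = [[-25, -5/4, -25/4], [0, 5/4, 5/4], [0, 5/4, 29/4]]; det M1 = -375/2
M2 = [[0, E_y/2, G_x/2], [E_y/2, E, F], [G_x/2, F, G]] = [[0, -5/2, -25/2], [-5/2, 5/4, 5/4], [-25/2, 5/4, 29/4]]; det M2 = -325/2
det M1 - det M2 = -25; K = -25 / (15/2)^2 = -4/9


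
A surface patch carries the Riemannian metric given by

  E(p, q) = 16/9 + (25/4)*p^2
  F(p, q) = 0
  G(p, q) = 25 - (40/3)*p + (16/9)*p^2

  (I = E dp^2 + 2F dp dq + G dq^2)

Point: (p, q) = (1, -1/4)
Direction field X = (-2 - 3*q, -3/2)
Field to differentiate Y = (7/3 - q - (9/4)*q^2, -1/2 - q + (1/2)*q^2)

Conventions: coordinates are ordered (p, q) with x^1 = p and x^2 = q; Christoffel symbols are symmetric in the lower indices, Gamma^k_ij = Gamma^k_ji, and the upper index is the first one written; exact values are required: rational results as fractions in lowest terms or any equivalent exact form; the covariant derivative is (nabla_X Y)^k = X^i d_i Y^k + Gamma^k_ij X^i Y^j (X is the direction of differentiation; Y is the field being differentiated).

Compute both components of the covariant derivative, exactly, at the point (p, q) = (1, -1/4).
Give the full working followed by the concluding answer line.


E = 289/36, F = 0, G = 121/9 at the point
E_p = 25/2, E_q = 0, F_p = 0, F_q = 0, G_p = -88/9, G_q = 0
EG - F^2 = 34969/324;  g^inv = (324/34969) * [[121/9, 0], [0, 289/36]]
first-kind symbols [ij,l] = (1/2)(d_i g_jl + d_j g_il - d_l g_ij): [pp,p] = E_p/2 = 25/4, [pp,q] = F_p - E_q/2 = 0, [pq,p] = E_q/2 = 0, [pq,q] = G_p/2 = -44/9, [qq,p] = F_q - G_p/2 = 44/9, [qq,q] = G_q/2 = 0
Gamma^p_ij = (G*[ij,p] - F*[ij,q])/(EG - F^2), Gamma^q_ij = (E*[ij,q] - F*[ij,p])/(EG - F^2)
Gamma_ppp = 225/289, Gamma_ppq = 0, Gamma_pqq = 176/289, Gamma_qpp = 0, Gamma_qpq = -4/11, Gamma_qqq = 0
X = (-5/4, -3/2), Y = (469/192, -7/32) at the point

Answer: (nabla_X Y)^p = -174963/73984, (nabla_X Y)^q = 547/176


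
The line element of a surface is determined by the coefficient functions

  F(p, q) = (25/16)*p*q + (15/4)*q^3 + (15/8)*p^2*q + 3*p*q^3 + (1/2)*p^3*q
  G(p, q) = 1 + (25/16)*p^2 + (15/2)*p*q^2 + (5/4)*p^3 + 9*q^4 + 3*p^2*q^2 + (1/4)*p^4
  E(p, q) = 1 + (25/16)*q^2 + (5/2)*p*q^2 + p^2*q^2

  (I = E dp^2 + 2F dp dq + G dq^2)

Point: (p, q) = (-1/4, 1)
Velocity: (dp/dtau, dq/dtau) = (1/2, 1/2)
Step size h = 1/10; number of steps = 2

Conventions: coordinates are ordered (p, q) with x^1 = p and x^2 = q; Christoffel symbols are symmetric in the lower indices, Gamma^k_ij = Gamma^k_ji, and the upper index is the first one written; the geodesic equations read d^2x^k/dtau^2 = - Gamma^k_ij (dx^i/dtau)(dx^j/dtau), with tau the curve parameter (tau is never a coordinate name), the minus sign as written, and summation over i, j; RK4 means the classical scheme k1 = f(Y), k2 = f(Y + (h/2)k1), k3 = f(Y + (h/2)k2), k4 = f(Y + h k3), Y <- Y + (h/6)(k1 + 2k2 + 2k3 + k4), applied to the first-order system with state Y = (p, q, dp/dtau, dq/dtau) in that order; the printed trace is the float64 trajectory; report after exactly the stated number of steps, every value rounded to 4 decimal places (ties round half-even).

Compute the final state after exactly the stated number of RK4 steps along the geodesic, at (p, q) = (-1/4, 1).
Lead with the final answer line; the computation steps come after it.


Answer: p = -0.1540, q = 1.0889, dp/dtau = 0.4629, dq/dtau = 0.3971

f(Y) = (dp/dtau, dq/dtau, -Gamma^p_ij Y'^i Y'^j, -Gamma^q_ij Y'^i Y'^j) with the Gammas evaluated at the stage position; h = 0.100000; intermediate values shown to 6 dp
step 0: p = -0.2500, q = 1.0000, dp/dtau = 0.5000, dq/dtau = 0.5000
step 1:
  k1: at (p, q) = (-0.250000, 1.000000), (dp/dtau, dq/dtau) = (0.500000, 0.500000); Gamma_ppp = 0.106478, Gamma_ppq = 0.106478, Gamma_pqq = 0.638869, Gamma_qpp = 0.289487, Gamma_qpq = 0.289487, Gamma_qqq = 1.736924; k1 = (0.500000, 0.500000, -0.239576, -0.651347)
  k2: at (p, q) = (-0.225000, 1.025000), (dp/dtau, dq/dtau) = (0.488021, 0.467433); Gamma_ppp = 0.102656, Gamma_ppq = 0.102656, Gamma_pqq = 0.615937, Gamma_qpp = 0.282961, Gamma_qpq = 0.282961, Gamma_qqq = 1.697766; k2 = (0.488021, 0.467433, -0.205862, -0.567438)
  k3: at (p, q) = (-0.225599, 1.023372), (dp/dtau, dq/dtau) = (0.489707, 0.471628); Gamma_ppp = 0.102920, Gamma_ppq = 0.103023, Gamma_pqq = 0.617519, Gamma_qpp = 0.283263, Gamma_qpq = 0.283548, Gamma_qqq = 1.699576; k3 = (0.489707, 0.471628, -0.209627, -0.576948)
  k4: at (p, q) = (-0.201029, 1.047163), (dp/dtau, dq/dtau) = (0.479037, 0.442305); Gamma_ppp = 0.099490, Gamma_ppq = 0.099662, Gamma_pqq = 0.596941, Gamma_qpp = 0.277026, Gamma_qpq = 0.277505, Gamma_qqq = 1.662159; k4 = (0.479037, 0.442305, -0.181846, -0.506341)
  Y <- Y + (h/6)(k1 + 2k2 + 2k3 + k4): p = -0.2011, q = 1.0470, dp/dtau = 0.4791, dq/dtau = 0.4426
step 2:
  k1: at (p, q) = (-0.201092, 1.047007), (dp/dtau, dq/dtau) = (0.479127, 0.442559); Gamma_ppp = 0.099514, Gamma_ppq = 0.099695, Gamma_pqq = 0.597084, Gamma_qpp = 0.277056, Gamma_qpq = 0.277559, Gamma_qqq = 1.662334; k1 = (0.479127, 0.442559, -0.182067, -0.506892)
  k2: at (p, q) = (-0.177135, 1.069135), (dp/dtau, dq/dtau) = (0.470023, 0.417214); Gamma_ppp = 0.096515, Gamma_ppq = 0.096852, Gamma_pqq = 0.579093, Gamma_qpp = 0.271229, Gamma_qpq = 0.272175, Gamma_qqq = 1.627375; k2 = (0.470023, 0.417214, -0.160109, -0.449941)
  k3: at (p, q) = (-0.177591, 1.067868), (dp/dtau, dq/dtau) = (0.471121, 0.420062); Gamma_ppp = 0.096700, Gamma_ppq = 0.097111, Gamma_pqq = 0.580201, Gamma_qpp = 0.271459, Gamma_qpq = 0.272613, Gamma_qqq = 1.628753; k3 = (0.471121, 0.420062, -0.162277, -0.455549)
  k4: at (p, q) = (-0.153980, 1.089013), (dp/dtau, dq/dtau) = (0.462899, 0.397004); Gamma_ppp = 0.093984, Gamma_ppq = 0.094588, Gamma_pqq = 0.563903, Gamma_qpp = 0.265927, Gamma_qpq = 0.267638, Gamma_qqq = 1.595559; k4 = (0.462899, 0.397004, -0.143782, -0.406830)
  Y <- Y + (h/6)(k1 + 2k2 + 2k3 + k4): p = -0.1540, q = 1.0889, dp/dtau = 0.4629, dq/dtau = 0.3971


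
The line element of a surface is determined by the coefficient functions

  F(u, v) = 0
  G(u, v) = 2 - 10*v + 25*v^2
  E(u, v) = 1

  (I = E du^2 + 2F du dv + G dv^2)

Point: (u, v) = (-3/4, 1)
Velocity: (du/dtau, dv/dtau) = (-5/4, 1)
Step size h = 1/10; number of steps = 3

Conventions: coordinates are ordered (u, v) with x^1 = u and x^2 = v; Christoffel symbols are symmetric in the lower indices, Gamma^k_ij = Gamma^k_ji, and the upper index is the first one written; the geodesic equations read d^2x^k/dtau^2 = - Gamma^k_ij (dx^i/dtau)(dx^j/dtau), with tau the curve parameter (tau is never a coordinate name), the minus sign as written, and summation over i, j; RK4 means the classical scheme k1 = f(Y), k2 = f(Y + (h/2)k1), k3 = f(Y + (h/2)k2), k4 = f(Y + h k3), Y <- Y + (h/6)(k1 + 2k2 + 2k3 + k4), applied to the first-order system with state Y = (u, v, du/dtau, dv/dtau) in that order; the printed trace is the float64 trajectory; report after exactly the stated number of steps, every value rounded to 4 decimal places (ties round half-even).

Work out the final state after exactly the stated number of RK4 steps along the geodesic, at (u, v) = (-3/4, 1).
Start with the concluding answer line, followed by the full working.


Answer: u = -1.1250, v = 1.2600, du/dtau = -1.2500, dv/dtau = 0.7644

f(Y) = (du/dtau, dv/dtau, -Gamma^u_ij Y'^i Y'^j, -Gamma^v_ij Y'^i Y'^j) with the Gammas evaluated at the stage position; h = 0.100000; intermediate values shown to 6 dp
step 0: u = -0.7500, v = 1.0000, du/dtau = -1.2500, dv/dtau = 1.0000
step 1:
  k1: at (u, v) = (-0.750000, 1.000000), (du/dtau, dv/dtau) = (-1.250000, 1.000000); Gamma_uuu = 0.000000, Gamma_uuv = 0.000000, Gamma_uvv = 0.000000, Gamma_vuu = 0.000000, Gamma_vuv = 0.000000, Gamma_vvv = 1.176471; k1 = (-1.250000, 1.000000, 0.000000, -1.176471)
  k2: at (u, v) = (-0.812500, 1.050000), (du/dtau, dv/dtau) = (-1.250000, 0.941176); Gamma_uuu = 0.000000, Gamma_uuv = 0.000000, Gamma_uvv = 0.000000, Gamma_vuu = 0.000000, Gamma_vuv = 0.000000, Gamma_vvv = 1.114754; k2 = (-1.250000, 0.941176, 0.000000, -0.987464)
  k3: at (u, v) = (-0.812500, 1.047059), (du/dtau, dv/dtau) = (-1.250000, 0.950627); Gamma_uuu = 0.000000, Gamma_uuv = 0.000000, Gamma_uvv = 0.000000, Gamma_vuu = 0.000000, Gamma_vuv = 0.000000, Gamma_vvv = 1.118217; k3 = (-1.250000, 0.950627, 0.000000, -1.010523)
  k4: at (u, v) = (-0.875000, 1.095063), (du/dtau, dv/dtau) = (-1.250000, 0.898948); Gamma_uuu = 0.000000, Gamma_uuv = 0.000000, Gamma_uvv = 0.000000, Gamma_vuu = 0.000000, Gamma_vuv = 0.000000, Gamma_vvv = 1.064110; k4 = (-1.250000, 0.898948, 0.000000, -0.859915)
  Y <- Y + (h/6)(k1 + 2k2 + 2k3 + k4): u = -0.8750, v = 1.0947, du/dtau = -1.2500, dv/dtau = 0.8995
step 2:
  k1: at (u, v) = (-0.875000, 1.094709), (du/dtau, dv/dtau) = (-1.250000, 0.899461); Gamma_uuu = 0.000000, Gamma_uuv = 0.000000, Gamma_uvv = 0.000000, Gamma_vuu = 0.000000, Gamma_vuv = 0.000000, Gamma_vvv = 1.064491; k1 = (-1.250000, 0.899461, 0.000000, -0.861204)
  k2: at (u, v) = (-0.937500, 1.139682), (du/dtau, dv/dtau) = (-1.250000, 0.856400); Gamma_uuu = 0.000000, Gamma_uuv = 0.000000, Gamma_uvv = 0.000000, Gamma_vuu = 0.000000, Gamma_vuv = 0.000000, Gamma_vvv = 1.018071; k2 = (-1.250000, 0.856400, 0.000000, -0.746675)
  k3: at (u, v) = (-0.937500, 1.137529), (du/dtau, dv/dtau) = (-1.250000, 0.862127); Gamma_uuu = 0.000000, Gamma_uuv = 0.000000, Gamma_uvv = 0.000000, Gamma_vuu = 0.000000, Gamma_vuv = 0.000000, Gamma_vvv = 1.020206; k3 = (-1.250000, 0.862127, 0.000000, -0.758281)
  k4: at (u, v) = (-1.000000, 1.180922), (du/dtau, dv/dtau) = (-1.250000, 0.823633); Gamma_uuu = 0.000000, Gamma_uuv = 0.000000, Gamma_uvv = 0.000000, Gamma_vuu = 0.000000, Gamma_vuv = 0.000000, Gamma_vvv = 0.978761; k4 = (-1.250000, 0.823633, 0.000000, -0.663963)
  Y <- Y + (h/6)(k1 + 2k2 + 2k3 + k4): u = -1.0000, v = 1.1807, du/dtau = -1.2500, dv/dtau = 0.8239
step 3:
  k1: at (u, v) = (-1.000000, 1.180712), (du/dtau, dv/dtau) = (-1.250000, 0.823876); Gamma_uuu = 0.000000, Gamma_uuv = 0.000000, Gamma_uvv = 0.000000, Gamma_vuu = 0.000000, Gamma_vuv = 0.000000, Gamma_vvv = 0.978954; k1 = (-1.250000, 0.823876, 0.000000, -0.664486)
  k2: at (u, v) = (-1.062500, 1.221906), (du/dtau, dv/dtau) = (-1.250000, 0.790652); Gamma_uuu = 0.000000, Gamma_uuv = 0.000000, Gamma_uvv = 0.000000, Gamma_vuu = 0.000000, Gamma_vuv = 0.000000, Gamma_vvv = 0.942464; k2 = (-1.250000, 0.790652, 0.000000, -0.589163)
  k3: at (u, v) = (-1.062500, 1.220244), (du/dtau, dv/dtau) = (-1.250000, 0.794418); Gamma_uuu = 0.000000, Gamma_uuv = 0.000000, Gamma_uvv = 0.000000, Gamma_vuu = 0.000000, Gamma_vuv = 0.000000, Gamma_vvv = 0.943885; k3 = (-1.250000, 0.794418, 0.000000, -0.595686)
  k4: at (u, v) = (-1.125000, 1.260153), (du/dtau, dv/dtau) = (-1.250000, 0.764307); Gamma_uuu = 0.000000, Gamma_uuv = 0.000000, Gamma_uvv = 0.000000, Gamma_vuu = 0.000000, Gamma_vuv = 0.000000, Gamma_vvv = 0.910843; k4 = (-1.250000, 0.764307, 0.000000, -0.532083)
  Y <- Y + (h/6)(k1 + 2k2 + 2k3 + k4): u = -1.1250, v = 1.2600, du/dtau = -1.2500, dv/dtau = 0.7644


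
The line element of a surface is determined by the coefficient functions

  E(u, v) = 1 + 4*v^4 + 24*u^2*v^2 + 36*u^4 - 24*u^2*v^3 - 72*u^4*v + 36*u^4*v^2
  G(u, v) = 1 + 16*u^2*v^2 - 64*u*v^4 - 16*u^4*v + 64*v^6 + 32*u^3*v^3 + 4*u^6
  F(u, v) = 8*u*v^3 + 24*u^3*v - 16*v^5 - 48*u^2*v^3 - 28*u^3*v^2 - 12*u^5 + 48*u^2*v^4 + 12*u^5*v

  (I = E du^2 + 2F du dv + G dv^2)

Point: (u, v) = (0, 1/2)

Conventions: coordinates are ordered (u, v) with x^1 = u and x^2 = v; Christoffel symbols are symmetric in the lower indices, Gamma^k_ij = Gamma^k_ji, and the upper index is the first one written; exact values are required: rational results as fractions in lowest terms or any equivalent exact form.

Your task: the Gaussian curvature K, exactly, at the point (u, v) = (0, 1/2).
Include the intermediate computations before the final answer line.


E = 5/4, F = -1/2, G = 2, EG - F^2 = 9/4 at the point
E_u = 0, E_v = 2, F_u = 1, F_v = -5, G_u = -4, G_v = 12
E_vv = 12, F_uv = 6, G_uu = 8
K follows from Brioschi's formula, (det M1 - det M2)/(EG - F^2)^2.
M1 = [[-E_vv/2 + F_uv - G_uu/2, E_u/2, F_u - E_v/2], [F_v - G_u/2, E, F], [G_v/2, F, G]] = [[-4, 0, 0], [-3, 5/4, -1/2], [6, -1/2, 2]]; det M1 = -9
M2 = [[0, E_v/2, G_u/2], [E_v/2, E, F], [G_u/2, F, G]] = [[0, 1, -2], [1, 5/4, -1/2], [-2, -1/2, 2]]; det M2 = -5
det M1 - det M2 = -4; K = -4 / (9/4)^2 = -64/81

Answer: K = -64/81


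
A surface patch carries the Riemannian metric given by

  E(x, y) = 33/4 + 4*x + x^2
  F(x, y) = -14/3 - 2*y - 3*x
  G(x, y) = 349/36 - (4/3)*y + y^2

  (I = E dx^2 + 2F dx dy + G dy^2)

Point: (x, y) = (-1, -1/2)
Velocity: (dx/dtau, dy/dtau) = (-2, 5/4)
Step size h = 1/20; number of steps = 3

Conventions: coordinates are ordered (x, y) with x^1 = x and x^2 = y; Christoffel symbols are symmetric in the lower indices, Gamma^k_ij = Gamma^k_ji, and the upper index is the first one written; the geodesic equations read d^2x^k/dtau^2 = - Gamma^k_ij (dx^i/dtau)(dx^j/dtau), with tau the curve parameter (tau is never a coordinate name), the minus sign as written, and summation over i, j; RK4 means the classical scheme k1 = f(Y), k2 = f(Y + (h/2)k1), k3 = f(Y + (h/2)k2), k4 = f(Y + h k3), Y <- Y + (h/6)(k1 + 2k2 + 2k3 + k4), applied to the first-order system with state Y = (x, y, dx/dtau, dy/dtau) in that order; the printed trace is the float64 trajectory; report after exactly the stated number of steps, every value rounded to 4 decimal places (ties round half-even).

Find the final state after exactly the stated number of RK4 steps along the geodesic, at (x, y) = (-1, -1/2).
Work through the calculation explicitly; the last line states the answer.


f(Y) = (dx/dtau, dy/dtau, -Gamma^x_ij Y'^i Y'^j, -Gamma^y_ij Y'^i Y'^j) with the Gammas evaluated at the stage position; h = 0.050000; intermediate values shown to 6 dp
step 0: x = -1.0000, y = -0.5000, dx/dtau = -2.0000, dy/dtau = 1.2500
step 1:
  k1: at (x, y) = (-1.000000, -0.500000), (dx/dtau, dy/dtau) = (-2.000000, 1.250000); Gamma_xxx = 0.155818, Gamma_xxy = 0.000000, Gamma_xyy = -0.398090, Gamma_yxx = -0.272933, Gamma_yxy = 0.000000, Gamma_yyy = -0.134959; k1 = (-2.000000, 1.250000, -0.001257, 1.302604)
  k2: at (x, y) = (-1.050000, -0.468750), (dx/dtau, dy/dtau) = (-2.000031, 1.282565); Gamma_xxx = 0.153327, Gamma_xxy = 0.000000, Gamma_xyy = -0.402759, Gamma_yxx = -0.276226, Gamma_yxy = 0.000000, Gamma_yyy = -0.129866; k2 = (-2.000031, 1.282565, 0.049199, 1.318567)
  k3: at (x, y) = (-1.050001, -0.467936), (dx/dtau, dy/dtau) = (-1.998770, 1.282964); Gamma_xxx = 0.153237, Gamma_xxy = 0.000000, Gamma_xyy = -0.402801, Gamma_yxx = -0.276256, Gamma_yxy = 0.000000, Gamma_yyy = -0.129876; k3 = (-1.998770, 1.282964, 0.050816, 1.317442)
  k4: at (x, y) = (-1.099939, -0.435852), (dx/dtau, dy/dtau) = (-1.997459, 1.315872); Gamma_xxx = 0.150521, Gamma_xxy = 0.000000, Gamma_xyy = -0.407443, Gamma_yxx = -0.279533, Gamma_yxy = 0.000000, Gamma_yyy = -0.124624; k4 = (-1.997459, 1.315872, 0.104942, 1.331084)
  Y <- Y + (h/6)(k1 + 2k2 + 2k3 + k4): x = -1.1000, y = -0.4359, dx/dtau = -1.9975, dy/dtau = 1.3159
step 2:
  k1: at (x, y) = (-1.099959, -0.435859), (dx/dtau, dy/dtau) = (-1.997469, 1.315881); Gamma_xxx = 0.150522, Gamma_xxy = 0.000000, Gamma_xyy = -0.407444, Gamma_yxx = -0.279534, Gamma_yxy = 0.000000, Gamma_yyy = -0.124622; k1 = (-1.997469, 1.315881, 0.104942, 1.331096)
  k2: at (x, y) = (-1.149896, -0.402962), (dx/dtau, dy/dtau) = (-1.994845, 1.349158); Gamma_xxx = 0.147579, Gamma_xxy = 0.000000, Gamma_xyy = -0.412051, Gamma_yxx = -0.282789, Gamma_yxy = 0.000000, Gamma_yyy = -0.119203; k2 = (-1.994845, 1.349158, 0.162751, 1.342308)
  k3: at (x, y) = (-1.149830, -0.402130), (dx/dtau, dy/dtau) = (-1.993400, 1.349439); Gamma_xxx = 0.147481, Gamma_xxy = 0.000000, Gamma_xyy = -0.412088, Gamma_yxx = -0.282815, Gamma_yxy = 0.000000, Gamma_yyy = -0.119218; k3 = (-1.993400, 1.349439, 0.164370, 1.340900)
  k4: at (x, y) = (-1.199629, -0.368387), (dx/dtau, dy/dtau) = (-1.989251, 1.382926); Gamma_xxx = 0.144296, Gamma_xxy = 0.000000, Gamma_xyy = -0.416640, Gamma_yxx = -0.286032, Gamma_yxy = 0.000000, Gamma_yyy = -0.113645; k4 = (-1.989251, 1.382926, 0.225821, 1.349208)
  Y <- Y + (h/6)(k1 + 2k2 + 2k3 + k4): x = -1.1997, y = -0.3684, dx/dtau = -1.9893, dy/dtau = 1.3829
step 3:
  k1: at (x, y) = (-1.199652, -0.368392), (dx/dtau, dy/dtau) = (-1.989261, 1.382937); Gamma_xxx = 0.144297, Gamma_xxy = 0.000000, Gamma_xyy = -0.416641, Gamma_yxx = -0.286033, Gamma_yxy = 0.000000, Gamma_yyy = -0.113642; k1 = (-1.989261, 1.382937, 0.225827, 1.349220)
  k2: at (x, y) = (-1.249384, -0.333819), (dx/dtau, dy/dtau) = (-1.983615, 1.416667); Gamma_xxx = 0.140869, Gamma_xxy = 0.000000, Gamma_xyy = -0.421129, Gamma_yxx = -0.289208, Gamma_yxy = 0.000000, Gamma_yyy = -0.107906; k2 = (-1.983615, 1.416667, 0.290903, 1.354514)
  k3: at (x, y) = (-1.249243, -0.332976), (dx/dtau, dy/dtau) = (-1.981988, 1.416800); Gamma_xxx = 0.140764, Gamma_xxy = 0.000000, Gamma_xyy = -0.421159, Gamma_yxx = -0.289229, Gamma_yxy = 0.000000, Gamma_yyy = -0.107929; k3 = (-1.981988, 1.416800, 0.292441, 1.352818)
  k4: at (x, y) = (-1.298752, -0.297552), (dx/dtau, dy/dtau) = (-1.974639, 1.450578); Gamma_xxx = 0.137080, Gamma_xxy = 0.000000, Gamma_xyy = -0.425558, Gamma_yxx = -0.292343, Gamma_yxy = 0.000000, Gamma_yyy = -0.102048; k4 = (-1.974639, 1.450578, 0.360947, 1.354630)
  Y <- Y + (h/6)(k1 + 2k2 + 2k3 + k4): x = -1.2988, y = -0.2976, dx/dtau = -1.9746, dy/dtau = 1.4506

Answer: x = -1.2988, y = -0.2976, dx/dtau = -1.9746, dy/dtau = 1.4506


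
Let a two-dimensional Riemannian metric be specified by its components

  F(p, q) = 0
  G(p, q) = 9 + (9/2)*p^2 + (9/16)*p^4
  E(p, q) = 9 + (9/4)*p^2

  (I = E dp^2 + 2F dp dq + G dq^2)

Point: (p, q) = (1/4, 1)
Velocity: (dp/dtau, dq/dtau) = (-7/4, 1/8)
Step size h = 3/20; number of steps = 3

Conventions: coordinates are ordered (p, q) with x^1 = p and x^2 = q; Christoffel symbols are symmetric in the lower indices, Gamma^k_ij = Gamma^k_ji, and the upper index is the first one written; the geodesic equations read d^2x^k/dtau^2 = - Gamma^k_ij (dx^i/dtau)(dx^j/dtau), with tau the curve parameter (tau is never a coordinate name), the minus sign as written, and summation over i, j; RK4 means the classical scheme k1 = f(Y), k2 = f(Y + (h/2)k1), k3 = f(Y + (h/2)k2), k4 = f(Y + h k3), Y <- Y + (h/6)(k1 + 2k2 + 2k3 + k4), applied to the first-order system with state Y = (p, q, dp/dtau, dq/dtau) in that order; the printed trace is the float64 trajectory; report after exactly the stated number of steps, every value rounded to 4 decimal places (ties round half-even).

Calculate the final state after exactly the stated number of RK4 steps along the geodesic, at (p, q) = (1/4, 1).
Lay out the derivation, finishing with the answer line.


f(Y) = (dp/dtau, dq/dtau, -Gamma^p_ij Y'^i Y'^j, -Gamma^q_ij Y'^i Y'^j) with the Gammas evaluated at the stage position; h = 0.150000; intermediate values shown to 6 dp
step 0: p = 0.2500, q = 1.0000, dp/dtau = -1.7500, dq/dtau = 0.1250
step 1:
  k1: at (p, q) = (0.250000, 1.000000), (dp/dtau, dq/dtau) = (-1.750000, 0.125000); Gamma_ppp = 0.061538, Gamma_ppq = 0.000000, Gamma_pqq = -0.125000, Gamma_qpp = 0.000000, Gamma_qpq = 0.123077, Gamma_qqq = 0.000000; k1 = (-1.750000, 0.125000, -0.186508, 0.053846)
  k2: at (p, q) = (0.118750, 1.009375), (dp/dtau, dq/dtau) = (-1.763988, 0.129038); Gamma_ppp = 0.029583, Gamma_ppq = 0.000000, Gamma_pqq = -0.059375, Gamma_qpp = 0.000000, Gamma_qpq = 0.059166, Gamma_qqq = 0.000000; k2 = (-1.763988, 0.129038, -0.091064, 0.026935)
  k3: at (p, q) = (0.117701, 1.009678), (dp/dtau, dq/dtau) = (-1.756830, 0.127020); Gamma_ppp = 0.029324, Gamma_ppq = 0.000000, Gamma_pqq = -0.058850, Gamma_qpp = 0.000000, Gamma_qpq = 0.058647, Gamma_qqq = 0.000000; k3 = (-1.756830, 0.127020, -0.089557, 0.026175)
  k4: at (p, q) = (-0.013524, 1.019053), (dp/dtau, dq/dtau) = (-1.763433, 0.128926); Gamma_ppp = -0.003381, Gamma_ppq = 0.000000, Gamma_pqq = 0.006762, Gamma_qpp = 0.000000, Gamma_qpq = -0.006762, Gamma_qqq = 0.000000; k4 = (-1.763433, 0.128926, 0.010401, -0.003075)
  Y <- Y + (h/6)(k1 + 2k2 + 2k3 + k4): p = -0.0139, q = 1.0192, dp/dtau = -1.7634, dq/dtau = 0.1289
step 2:
  k1: at (p, q) = (-0.013877, 1.019151), (dp/dtau, dq/dtau) = (-1.763434, 0.128925); Gamma_ppp = -0.003469, Gamma_ppq = 0.000000, Gamma_pqq = 0.006938, Gamma_qpp = 0.000000, Gamma_qpq = -0.006938, Gamma_qqq = 0.000000; k1 = (-1.763434, 0.128925, 0.010672, -0.003155)
  k2: at (p, q) = (-0.146134, 1.028820), (dp/dtau, dq/dtau) = (-1.762633, 0.128688); Gamma_ppp = -0.036340, Gamma_ppq = 0.000000, Gamma_pqq = 0.073067, Gamma_qpp = 0.000000, Gamma_qpq = -0.072679, Gamma_qqq = 0.000000; k2 = (-1.762633, 0.128688, 0.111692, -0.032972)
  k3: at (p, q) = (-0.146074, 1.028803), (dp/dtau, dq/dtau) = (-1.755057, 0.126452); Gamma_ppp = -0.036325, Gamma_ppq = 0.000000, Gamma_pqq = 0.073037, Gamma_qpp = 0.000000, Gamma_qpq = -0.072650, Gamma_qqq = 0.000000; k3 = (-1.755057, 0.126452, 0.110721, -0.032246)
  k4: at (p, q) = (-0.277135, 1.038119), (dp/dtau, dq/dtau) = (-1.746826, 0.124088); Gamma_ppp = -0.067979, Gamma_ppq = 0.000000, Gamma_pqq = 0.138568, Gamma_qpp = 0.000000, Gamma_qpq = -0.135957, Gamma_qqq = 0.000000; k4 = (-1.746826, 0.124088, 0.205296, -0.058940)
  Y <- Y + (h/6)(k1 + 2k2 + 2k3 + k4): p = -0.2775, q = 1.0382, dp/dtau = -1.7469, dq/dtau = 0.1241
step 3:
  k1: at (p, q) = (-0.277518, 1.038233), (dp/dtau, dq/dtau) = (-1.746914, 0.124112); Gamma_ppp = -0.068069, Gamma_ppq = 0.000000, Gamma_pqq = 0.138759, Gamma_qpp = 0.000000, Gamma_qpq = -0.136138, Gamma_qqq = 0.000000; k1 = (-1.746914, 0.124112, 0.205589, -0.059033)
  k2: at (p, q) = (-0.408536, 1.047542), (dp/dtau, dq/dtau) = (-1.731495, 0.119684); Gamma_ppp = -0.098043, Gamma_ppq = 0.000000, Gamma_pqq = 0.204268, Gamma_qpp = 0.000000, Gamma_qpq = -0.196086, Gamma_qqq = 0.000000; k2 = (-1.731495, 0.119684, 0.291015, -0.081271)
  k3: at (p, q) = (-0.407380, 1.047210), (dp/dtau, dq/dtau) = (-1.725088, 0.118016); Gamma_ppp = -0.097788, Gamma_ppq = 0.000000, Gamma_pqq = 0.203690, Gamma_qpp = 0.000000, Gamma_qpq = -0.195576, Gamma_qqq = 0.000000; k3 = (-1.725088, 0.118016, 0.288172, -0.079634)
  k4: at (p, q) = (-0.536281, 1.055936), (dp/dtau, dq/dtau) = (-1.703688, 0.112166); Gamma_ppp = -0.125077, Gamma_ppq = 0.000000, Gamma_pqq = 0.268140, Gamma_qpp = 0.000000, Gamma_qpq = -0.250155, Gamma_qqq = 0.000000; k4 = (-1.703688, 0.112166, 0.359670, -0.095607)
  Y <- Y + (h/6)(k1 + 2k2 + 2k3 + k4): p = -0.5366, q = 1.0560, dp/dtau = -1.7038, dq/dtau = 0.1122

Answer: p = -0.5366, q = 1.0560, dp/dtau = -1.7038, dq/dtau = 0.1122


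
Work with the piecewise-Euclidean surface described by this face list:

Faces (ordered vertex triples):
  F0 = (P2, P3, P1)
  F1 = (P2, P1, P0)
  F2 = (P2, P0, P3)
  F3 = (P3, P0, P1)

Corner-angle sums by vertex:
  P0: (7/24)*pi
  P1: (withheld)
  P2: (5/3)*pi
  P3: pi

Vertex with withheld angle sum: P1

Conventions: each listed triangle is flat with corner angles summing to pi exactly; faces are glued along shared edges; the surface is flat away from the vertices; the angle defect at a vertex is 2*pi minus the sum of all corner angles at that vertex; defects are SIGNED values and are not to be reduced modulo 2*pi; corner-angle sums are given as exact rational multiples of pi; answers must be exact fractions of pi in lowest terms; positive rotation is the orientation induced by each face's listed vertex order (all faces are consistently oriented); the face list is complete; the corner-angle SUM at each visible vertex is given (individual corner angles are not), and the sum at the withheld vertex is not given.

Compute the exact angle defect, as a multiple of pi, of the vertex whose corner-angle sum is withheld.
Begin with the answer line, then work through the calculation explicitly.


Answer: defect(P1) = (23/24)*pi

V = 4, E = 6, F = 4; chi = V - E + F = 2
Gauss-Bonnet: total defect = 2*pi*chi = 4*pi; visible defects sum to (73/24)*pi


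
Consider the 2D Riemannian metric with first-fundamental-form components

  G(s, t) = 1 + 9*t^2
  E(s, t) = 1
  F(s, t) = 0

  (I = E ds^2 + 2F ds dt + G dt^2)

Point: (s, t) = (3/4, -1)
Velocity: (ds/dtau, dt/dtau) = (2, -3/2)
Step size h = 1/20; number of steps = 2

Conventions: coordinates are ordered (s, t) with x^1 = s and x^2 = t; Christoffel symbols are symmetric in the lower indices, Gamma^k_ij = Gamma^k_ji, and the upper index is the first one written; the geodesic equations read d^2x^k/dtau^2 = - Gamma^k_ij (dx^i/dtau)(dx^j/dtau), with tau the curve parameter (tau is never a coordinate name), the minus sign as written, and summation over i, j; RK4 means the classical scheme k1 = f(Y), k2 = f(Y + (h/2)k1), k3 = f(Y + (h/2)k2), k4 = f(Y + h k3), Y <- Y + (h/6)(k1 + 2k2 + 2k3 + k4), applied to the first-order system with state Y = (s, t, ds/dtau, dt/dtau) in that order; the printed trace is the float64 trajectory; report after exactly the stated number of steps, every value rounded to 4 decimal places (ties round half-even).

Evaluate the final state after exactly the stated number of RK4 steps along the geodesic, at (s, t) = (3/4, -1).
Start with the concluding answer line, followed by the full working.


Answer: s = 0.9500, t = -1.1410, ds/dtau = 2.0000, dt/dtau = -1.3301

f(Y) = (ds/dtau, dt/dtau, -Gamma^s_ij Y'^i Y'^j, -Gamma^t_ij Y'^i Y'^j) with the Gammas evaluated at the stage position; h = 0.050000; intermediate values shown to 6 dp
step 0: s = 0.7500, t = -1.0000, ds/dtau = 2.0000, dt/dtau = -1.5000
step 1:
  k1: at (s, t) = (0.750000, -1.000000), (ds/dtau, dt/dtau) = (2.000000, -1.500000); Gamma_sss = 0.000000, Gamma_sst = 0.000000, Gamma_stt = 0.000000, Gamma_tss = 0.000000, Gamma_tst = 0.000000, Gamma_ttt = -0.900000; k1 = (2.000000, -1.500000, 0.000000, 2.025000)
  k2: at (s, t) = (0.800000, -1.037500), (ds/dtau, dt/dtau) = (2.000000, -1.449375); Gamma_sss = 0.000000, Gamma_sst = 0.000000, Gamma_stt = 0.000000, Gamma_tss = 0.000000, Gamma_tst = 0.000000, Gamma_ttt = -0.873671; k2 = (2.000000, -1.449375, 0.000000, 1.835311)
  k3: at (s, t) = (0.800000, -1.036234), (ds/dtau, dt/dtau) = (2.000000, -1.454117); Gamma_sss = 0.000000, Gamma_sst = 0.000000, Gamma_stt = 0.000000, Gamma_tss = 0.000000, Gamma_tst = 0.000000, Gamma_ttt = -0.874539; k3 = (2.000000, -1.454117, 0.000000, 1.849174)
  k4: at (s, t) = (0.850000, -1.072706), (ds/dtau, dt/dtau) = (2.000000, -1.407541); Gamma_sss = 0.000000, Gamma_sst = 0.000000, Gamma_stt = 0.000000, Gamma_tss = 0.000000, Gamma_tst = 0.000000, Gamma_ttt = -0.850133; k4 = (2.000000, -1.407541, 0.000000, 1.684261)
  Y <- Y + (h/6)(k1 + 2k2 + 2k3 + k4): s = 0.8500, t = -1.0726, ds/dtau = 2.0000, dt/dtau = -1.4077
step 2:
  k1: at (s, t) = (0.850000, -1.072621), (ds/dtau, dt/dtau) = (2.000000, -1.407681); Gamma_sss = 0.000000, Gamma_sst = 0.000000, Gamma_stt = 0.000000, Gamma_tss = 0.000000, Gamma_tst = 0.000000, Gamma_ttt = -0.850189; k1 = (2.000000, -1.407681, 0.000000, 1.684706)
  k2: at (s, t) = (0.900000, -1.107813), (ds/dtau, dt/dtau) = (2.000000, -1.365564); Gamma_sss = 0.000000, Gamma_sst = 0.000000, Gamma_stt = 0.000000, Gamma_tss = 0.000000, Gamma_tst = 0.000000, Gamma_ttt = -0.827739; k2 = (2.000000, -1.365564, 0.000000, 1.543538)
  k3: at (s, t) = (0.900000, -1.106760), (ds/dtau, dt/dtau) = (2.000000, -1.369093); Gamma_sss = 0.000000, Gamma_sst = 0.000000, Gamma_stt = 0.000000, Gamma_tss = 0.000000, Gamma_tst = 0.000000, Gamma_ttt = -0.828395; k3 = (2.000000, -1.369093, 0.000000, 1.552757)
  k4: at (s, t) = (0.950000, -1.141076), (ds/dtau, dt/dtau) = (2.000000, -1.330044); Gamma_sss = 0.000000, Gamma_sst = 0.000000, Gamma_stt = 0.000000, Gamma_tss = 0.000000, Gamma_tst = 0.000000, Gamma_ttt = -0.807461; k4 = (2.000000, -1.330044, 0.000000, 1.428412)
  Y <- Y + (h/6)(k1 + 2k2 + 2k3 + k4): s = 0.9500, t = -1.1410, ds/dtau = 2.0000, dt/dtau = -1.3301


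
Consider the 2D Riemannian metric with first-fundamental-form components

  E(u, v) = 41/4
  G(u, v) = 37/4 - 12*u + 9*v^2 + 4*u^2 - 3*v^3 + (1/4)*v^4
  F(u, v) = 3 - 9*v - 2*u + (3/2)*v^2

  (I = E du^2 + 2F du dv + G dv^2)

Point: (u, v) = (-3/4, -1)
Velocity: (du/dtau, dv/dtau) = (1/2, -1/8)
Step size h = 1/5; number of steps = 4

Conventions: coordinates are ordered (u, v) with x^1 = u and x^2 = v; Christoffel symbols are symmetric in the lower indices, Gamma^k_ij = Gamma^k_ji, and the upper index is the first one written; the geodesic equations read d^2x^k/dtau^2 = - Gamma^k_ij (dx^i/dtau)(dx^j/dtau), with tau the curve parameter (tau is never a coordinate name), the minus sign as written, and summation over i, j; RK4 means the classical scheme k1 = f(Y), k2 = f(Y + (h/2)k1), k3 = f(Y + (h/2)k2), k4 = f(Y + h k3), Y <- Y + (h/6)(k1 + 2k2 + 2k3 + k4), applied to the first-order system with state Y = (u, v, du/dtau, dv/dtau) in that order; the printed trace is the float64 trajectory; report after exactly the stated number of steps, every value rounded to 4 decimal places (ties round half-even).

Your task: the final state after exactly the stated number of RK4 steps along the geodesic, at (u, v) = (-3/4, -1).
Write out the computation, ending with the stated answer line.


f(Y) = (du/dtau, dv/dtau, -Gamma^u_ij Y'^i Y'^j, -Gamma^v_ij Y'^i Y'^j) with the Gammas evaluated at the stage position; h = 0.200000; intermediate values shown to 6 dp
step 0: u = -0.7500, v = -1.0000, du/dtau = 0.5000, dv/dtau = -0.1250
step 1:
  k1: at (u, v) = (-0.750000, -1.000000), (du/dtau, dv/dtau) = (0.500000, -0.125000); Gamma_uuu = 0.271033, Gamma_uuv = 1.219650, Gamma_uvv = 1.009599, Gamma_vuu = -0.185206, Gamma_vuv = -0.833427, Gamma_vvv = -0.889893; k1 = (0.500000, -0.125000, 0.068923, -0.043972)
  k2: at (u, v) = (-0.700000, -1.012500), (du/dtau, dv/dtau) = (0.506892, -0.129397); Gamma_uuu = 0.290337, Gamma_uuv = 1.277483, Gamma_uvv = 1.061943, Gamma_vuu = -0.197735, Gamma_vuv = -0.870033, Gamma_vvv = -0.938352; k2 = (0.506892, -0.129397, 0.075201, -0.047614)
  k3: at (u, v) = (-0.699311, -1.012940), (du/dtau, dv/dtau) = (0.507520, -0.129761); Gamma_uuu = 0.290731, Gamma_uuv = 1.278817, Gamma_uvv = 1.063623, Gamma_vuu = -0.197952, Gamma_vuv = -0.870715, Gamma_vvv = -0.939523; k3 = (0.507520, -0.129761, 0.075642, -0.047877)
  k4: at (u, v) = (-0.648496, -1.025952), (du/dtau, dv/dtau) = (0.515128, -0.134575); Gamma_uuu = 0.312594, Gamma_uuv = 1.343215, Gamma_uvv = 1.125329, Gamma_vuu = -0.212059, Gamma_vuv = -0.911216, Gamma_vvv = -0.993981; k4 = (0.515128, -0.134575, 0.082904, -0.052065)
  Y <- Y + (h/6)(k1 + 2k2 + 2k3 + k4): u = -0.6485, v = -1.0259, du/dtau = 0.5151, dv/dtau = -0.1346
step 2:
  k1: at (u, v) = (-0.648535, -1.025930), (du/dtau, dv/dtau) = (0.515117, -0.134567); Gamma_uuu = 0.312571, Gamma_uuv = 1.343138, Gamma_uvv = 1.125232, Gamma_vuu = -0.212046, Gamma_vuv = -0.911176, Gamma_vvv = -0.993914; k1 = (0.515117, -0.134567, 0.082892, -0.052058)
  k2: at (u, v) = (-0.597023, -1.039386), (du/dtau, dv/dtau) = (0.523406, -0.139773); Gamma_uuu = 0.337313, Gamma_uuv = 1.414705, Gamma_uvv = 1.197383, Gamma_vuu = -0.227929, Gamma_vuv = -0.955944, Gamma_vvv = -1.054996; k2 = (0.523406, -0.139773, 0.091193, -0.056817)
  k3: at (u, v) = (-0.596194, -1.039907), (du/dtau, dv/dtau) = (0.524236, -0.140249); Gamma_uuu = 0.337889, Gamma_uuv = 1.416562, Gamma_uvv = 1.199826, Gamma_vuu = -0.228248, Gamma_vuv = -0.956905, Gamma_vvv = -1.056644; k3 = (0.524236, -0.140249, 0.091841, -0.057198)
  k4: at (u, v) = (-0.543688, -1.053980), (du/dtau, dv/dtau) = (0.533485, -0.146007); Gamma_uuu = 0.366305, Gamma_uuv = 1.497226, Gamma_uvv = 1.285402, Gamma_vuu = -0.246375, Gamma_vuv = -1.007025, Gamma_vvv = -1.126189; k4 = (0.533485, -0.146007, 0.101591, -0.062752)
  Y <- Y + (h/6)(k1 + 2k2 + 2k3 + k4): u = -0.5437, v = -1.0540, du/dtau = 0.5335, dv/dtau = -0.1460
step 3:
  k1: at (u, v) = (-0.543739, -1.053950), (du/dtau, dv/dtau) = (0.533469, -0.145995); Gamma_uuu = 0.366267, Gamma_uuv = 1.497108, Gamma_uvv = 1.285247, Gamma_vuu = -0.246353, Gamma_vuv = -1.006963, Gamma_vvv = -1.126084; k1 = (0.533469, -0.145995, 0.101571, -0.062741)
  k2: at (u, v) = (-0.490392, -1.068550), (du/dtau, dv/dtau) = (0.543626, -0.152269); Gamma_uuu = 0.398865, Gamma_uuv = 1.587794, Gamma_uvv = 1.385958, Gamma_vuu = -0.267031, Gamma_vuv = -1.062993, Gamma_vvv = -1.205070; k2 = (0.543626, -0.152269, 0.112857, -0.069128)
  k3: at (u, v) = (-0.489376, -1.069177), (du/dtau, dv/dtau) = (0.544755, -0.152908); Gamma_uuu = 0.399742, Gamma_uuv = 1.590475, Gamma_uvv = 1.389646, Gamma_vuu = -0.267520, Gamma_vuv = -1.064397, Gamma_vvv = -1.207484; k3 = (0.544755, -0.152908, 0.113847, -0.069702)
  k4: at (u, v) = (-0.434788, -1.084532), (du/dtau, dv/dtau) = (0.556238, -0.159936); Gamma_uuu = 0.437832, Gamma_uuv = 1.694225, Gamma_uvv = 1.510375, Gamma_vuu = -0.291515, Gamma_vuv = -1.128040, Gamma_vvv = -1.298877; k4 = (0.556238, -0.159936, 0.127344, -0.077287)
  Y <- Y + (h/6)(k1 + 2k2 + 2k3 + k4): u = -0.4349, v = -1.0845, du/dtau = 0.5562, dv/dtau = -0.1599
step 4:
  k1: at (u, v) = (-0.434856, -1.084493), (du/dtau, dv/dtau) = (0.556213, -0.159918); Gamma_uuu = 0.437768, Gamma_uuv = 1.694036, Gamma_uvv = 1.510113, Gamma_vuu = -0.291479, Gamma_vuv = -1.127938, Gamma_vvv = -1.298705; k1 = (0.556213, -0.159918, 0.127311, -0.077269)
  k2: at (u, v) = (-0.379235, -1.100485), (du/dtau, dv/dtau) = (0.568944, -0.167645); Gamma_uuu = 0.482197, Gamma_uuv = 1.812323, Gamma_uvv = 1.653686, Gamma_vuu = -0.319296, Gamma_vuv = -1.200064, Gamma_vvv = -1.404108; k2 = (0.568944, -0.167645, 0.143159, -0.086108)
  k3: at (u, v) = (-0.377962, -1.101258), (du/dtau, dv/dtau) = (0.570529, -0.168529); Gamma_uuu = 0.483602, Gamma_uuv = 1.816372, Gamma_uvv = 1.659521, Gamma_vuu = -0.320082, Gamma_vuv = -1.202204, Gamma_vvv = -1.407817; k3 = (0.570529, -0.168529, 0.144743, -0.087013)
  k4: at (u, v) = (-0.320751, -1.118199), (du/dtau, dv/dtau) = (0.585162, -0.177321); Gamma_uuu = 0.536656, Gamma_uuv = 1.954232, Gamma_uvv = 1.834374, Gamma_vuu = -0.353044, Gamma_vuv = -1.285609, Gamma_vvv = -1.532261; k4 = (0.585162, -0.177321, 0.164112, -0.097728)
  Y <- Y + (h/6)(k1 + 2k2 + 2k3 + k4): u = -0.3208, v = -1.1181, du/dtau = 0.5851, dv/dtau = -0.1773

Answer: u = -0.3208, v = -1.1181, du/dtau = 0.5851, dv/dtau = -0.1773


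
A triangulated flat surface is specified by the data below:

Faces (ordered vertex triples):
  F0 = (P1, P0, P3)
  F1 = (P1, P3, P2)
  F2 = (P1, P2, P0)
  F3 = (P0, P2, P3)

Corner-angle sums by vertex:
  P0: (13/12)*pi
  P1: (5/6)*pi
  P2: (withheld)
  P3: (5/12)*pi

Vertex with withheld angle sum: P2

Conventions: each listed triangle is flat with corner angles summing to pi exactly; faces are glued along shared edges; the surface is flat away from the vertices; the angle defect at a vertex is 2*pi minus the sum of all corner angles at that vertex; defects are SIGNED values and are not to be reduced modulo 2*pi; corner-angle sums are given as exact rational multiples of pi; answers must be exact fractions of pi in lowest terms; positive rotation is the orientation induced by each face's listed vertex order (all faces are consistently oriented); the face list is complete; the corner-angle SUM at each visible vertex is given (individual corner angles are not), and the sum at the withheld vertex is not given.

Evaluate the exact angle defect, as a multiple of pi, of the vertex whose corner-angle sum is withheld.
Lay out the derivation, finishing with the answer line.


V = 4, E = 6, F = 4; chi = V - E + F = 2
Gauss-Bonnet: total defect = 2*pi*chi = 4*pi; visible defects sum to (11/3)*pi

Answer: defect(P2) = pi/3


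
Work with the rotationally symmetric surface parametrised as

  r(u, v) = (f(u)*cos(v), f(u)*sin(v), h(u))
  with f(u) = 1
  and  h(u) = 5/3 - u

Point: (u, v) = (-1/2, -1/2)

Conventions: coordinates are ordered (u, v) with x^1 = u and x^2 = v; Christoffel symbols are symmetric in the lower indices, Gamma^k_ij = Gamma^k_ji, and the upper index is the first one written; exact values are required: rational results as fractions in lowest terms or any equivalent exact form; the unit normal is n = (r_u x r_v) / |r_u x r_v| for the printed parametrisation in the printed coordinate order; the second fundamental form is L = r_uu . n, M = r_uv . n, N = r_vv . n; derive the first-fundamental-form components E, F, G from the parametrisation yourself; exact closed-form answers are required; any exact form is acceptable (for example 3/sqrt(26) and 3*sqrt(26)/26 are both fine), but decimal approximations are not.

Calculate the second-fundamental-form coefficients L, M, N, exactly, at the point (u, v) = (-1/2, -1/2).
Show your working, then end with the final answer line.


f = 1, f' = 0, f'' = 0, h' = -1, h'' = 0
E = 1, F = 0, G = 1; answer radicand W^2 = 1
unnormalised second-form numerators: l = 0, m = 0, n = -1; L = l/sqrt(1), and similarly M = m/sqrt(W^2), N = n/sqrt(W^2)

Answer: L = 0, M = 0, N = -1
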